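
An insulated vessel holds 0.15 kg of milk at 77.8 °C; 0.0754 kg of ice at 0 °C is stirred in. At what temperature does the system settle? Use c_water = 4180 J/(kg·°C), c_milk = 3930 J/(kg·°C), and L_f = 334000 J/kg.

Heat gained plus heat lost sum to zero:
latent heat to melt: 0.0754·334000 = 25184; meltwater 0→T: 0.0754·4180·T = 315.17 T; milk cools: 0.15·3930·(T − 77.8) = 589.5(T − 77.8)
904.67 T = 45863 − 25184 = 20680
T ≈ 22.86 °C. Since T > 0 °C, the all-ice-melts assumption holds.

T_f ≈ 22.9 °C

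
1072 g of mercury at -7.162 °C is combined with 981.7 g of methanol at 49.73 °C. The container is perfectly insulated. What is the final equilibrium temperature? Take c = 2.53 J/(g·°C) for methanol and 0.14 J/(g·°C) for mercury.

T_f ≈ 46.5 °C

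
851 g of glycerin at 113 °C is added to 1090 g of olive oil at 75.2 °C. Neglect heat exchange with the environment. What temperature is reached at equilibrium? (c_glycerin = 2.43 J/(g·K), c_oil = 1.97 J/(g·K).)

T_f ≈ 93.7 °C

T_f is the heat-capacity-weighted average of the initial temperatures:
T_f = (2067.9·113 + 2147.3·75.2) / (2067.9 + 2147.3)
    = 395153 / 4215.2 ≈ 93.74 °C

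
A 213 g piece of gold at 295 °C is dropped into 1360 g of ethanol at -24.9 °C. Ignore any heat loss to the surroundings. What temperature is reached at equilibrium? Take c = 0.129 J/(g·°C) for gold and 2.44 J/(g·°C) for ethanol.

T_f ≈ -22.3 °C

Heat lost by the gold equals heat gained by the ethanol:
213·0.129·(295 − T) = 1360·2.44·(T − (-24.9))
27.48(295 − T) = 3318.4(T − (-24.9))
3345.9 T = -74522  ⇒  T ≈ -22.27 °C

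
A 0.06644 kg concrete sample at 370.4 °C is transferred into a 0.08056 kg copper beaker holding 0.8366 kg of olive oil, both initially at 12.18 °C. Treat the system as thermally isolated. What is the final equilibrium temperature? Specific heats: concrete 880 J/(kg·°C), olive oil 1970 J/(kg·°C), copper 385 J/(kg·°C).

T_f ≈ 24.2 °C

Setting the total heat transfer to zero:
0.06644*880*(T − 370.4) + 0.8366*1970*(T − 12.18) + 0.08056*385*(T − 12.18) = 0
58.47(T − 370.4) + 1648.1(T − 12.18) + 31.02(T − 12.18) = 0
(58.47 + 1648.1 + 31.02) T = 58.47*370.4 + 1648.1*12.18 + 31.02*12.18
T = 42108/1737.6 ≈ 24.23 °C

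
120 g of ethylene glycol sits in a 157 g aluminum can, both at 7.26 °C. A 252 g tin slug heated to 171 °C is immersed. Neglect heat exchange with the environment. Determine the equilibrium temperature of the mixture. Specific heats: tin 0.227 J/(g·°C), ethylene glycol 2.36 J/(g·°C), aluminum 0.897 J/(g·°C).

T_f ≈ 26.7 °C

Energy conservation, ΣQ = 0:
252*0.227*(T − 171) + 120*2.36*(T − 7.26) + 157*0.897*(T − 7.26) = 0
57.2(T − 171) + 283.2(T − 7.26) + 140.83(T − 7.26) = 0
481.23 T = 12860
T = 12860/481.23 ≈ 26.72 °C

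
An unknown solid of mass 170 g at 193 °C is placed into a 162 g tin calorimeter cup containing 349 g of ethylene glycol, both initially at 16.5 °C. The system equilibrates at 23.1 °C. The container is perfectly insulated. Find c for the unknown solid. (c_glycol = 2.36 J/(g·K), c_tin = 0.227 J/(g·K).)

c ≈ 0.197 J/(g·K)

Taking heat into each body as positive, Σ m c ΔT = 0:
170·c·(23.1 − 193) + 349·2.36·(23.1 − 16.5) + 162·0.227·(23.1 − 16.5) = 0
-28883 c = -5678.7
c = -5678.7/-28883 ≈ 0.1966 J/(g·K)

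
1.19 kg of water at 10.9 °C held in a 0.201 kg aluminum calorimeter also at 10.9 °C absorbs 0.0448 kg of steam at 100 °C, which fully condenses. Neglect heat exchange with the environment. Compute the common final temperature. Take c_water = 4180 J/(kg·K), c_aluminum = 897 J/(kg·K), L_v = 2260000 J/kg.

T_f ≈ 33.0 °C

Heat gained plus heat lost sum to zero:
steam→water at 100 °C releases m L_v = 0.0448·2260000 = 101248; condensate cools 100→T: 0.0448·4180·(T − 100) = 187.26(T − 100); water warms: 1.19·4180·(T − 10.9) = 4974.2(T − 10.9); cup: 180.3(T − 10.9)
5341.8 T = 101248 + 18726 + 56184 = 176158
T ≈ 32.98 °C — below 100 °C, confirming all the steam condensed.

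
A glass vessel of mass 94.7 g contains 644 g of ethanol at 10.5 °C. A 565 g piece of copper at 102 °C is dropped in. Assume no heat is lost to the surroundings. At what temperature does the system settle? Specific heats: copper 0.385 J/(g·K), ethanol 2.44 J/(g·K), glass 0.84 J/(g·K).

T_f ≈ 21.2 °C

T_f is the heat-capacity-weighted average of the initial temperatures:
T_f = (217.53×102 + 1571.4×10.5 + 79.55×10.5) / (217.53 + 1571.4 + 79.55)
    = 39522 / 1868.4 ≈ 21.15 °C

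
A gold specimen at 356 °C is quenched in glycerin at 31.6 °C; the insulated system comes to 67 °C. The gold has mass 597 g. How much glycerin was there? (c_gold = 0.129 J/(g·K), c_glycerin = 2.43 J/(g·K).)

Heat gained plus heat lost sum to zero:
597·0.129·(67 − 356) + m·2.43·(67 − 31.6) = 0
86.02 m = 22257
m = 22257/86.02 ≈ 258.7 g

m ≈ 259 g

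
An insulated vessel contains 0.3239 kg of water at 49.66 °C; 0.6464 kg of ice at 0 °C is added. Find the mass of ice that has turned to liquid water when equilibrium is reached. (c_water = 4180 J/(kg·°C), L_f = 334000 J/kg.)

m_melted ≈ 0.201 kg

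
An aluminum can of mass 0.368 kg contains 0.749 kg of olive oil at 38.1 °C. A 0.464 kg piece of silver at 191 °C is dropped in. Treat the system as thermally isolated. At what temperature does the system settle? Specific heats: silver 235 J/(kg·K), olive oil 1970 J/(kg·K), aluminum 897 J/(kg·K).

T_f ≈ 46.8 °C

Energy conservation, ΣQ = 0:
0.464*235*(T − 191) + 0.749*1970*(T − 38.1) + 0.368*897*(T − 38.1) = 0
109.04(T − 191) + 1475.5(T − 38.1) + 330.1(T − 38.1) = 0
(109.04 + 1475.5 + 330.1) T = 109.04*191 + 1475.5*38.1 + 330.1*38.1
T = 89621 / 1914.7 = 46.8 °C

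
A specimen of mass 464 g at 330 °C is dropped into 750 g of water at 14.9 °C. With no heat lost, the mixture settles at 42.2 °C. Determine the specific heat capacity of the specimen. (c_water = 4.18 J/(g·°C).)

Energy conservation, ΣQ = 0:
464·c·(42.2 − 330) + 750·4.18·(42.2 − 14.9) = 0
-133539 c = -85586
c = -85586/-133539 ≈ 0.6409 J/(g·°C)

c ≈ 0.641 J/(g·°C)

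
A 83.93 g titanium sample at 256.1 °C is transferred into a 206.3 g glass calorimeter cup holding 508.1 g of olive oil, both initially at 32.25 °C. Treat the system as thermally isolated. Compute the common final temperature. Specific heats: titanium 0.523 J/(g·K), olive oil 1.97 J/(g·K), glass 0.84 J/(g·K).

T_f ≈ 40.3 °C

With ΣQ=0 the equilibrium temperature is the m·c-weighted mean:
T_f = (43.9·256.1 + 1001·32.25 + 173.29·32.25) / (43.9 + 1001 + 173.29)
    = 49111 / 1218.1 ≈ 40.32 °C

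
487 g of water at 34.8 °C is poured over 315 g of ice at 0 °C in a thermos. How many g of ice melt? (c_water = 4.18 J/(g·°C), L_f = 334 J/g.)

m_melted ≈ 212 g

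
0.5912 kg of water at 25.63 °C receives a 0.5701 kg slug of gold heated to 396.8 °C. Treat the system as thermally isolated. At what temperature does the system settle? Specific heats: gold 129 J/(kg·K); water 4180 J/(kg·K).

|Q_gold| = |Q_water|:
0.5701*129*(396.8 − T) = 0.5912*4180*(T − 25.63)
73.54(396.8 − T) = 2471.2(T − 25.63)
2544.8 T = 92519  ⇒  T ≈ 36.36 °C

T_f ≈ 36.4 °C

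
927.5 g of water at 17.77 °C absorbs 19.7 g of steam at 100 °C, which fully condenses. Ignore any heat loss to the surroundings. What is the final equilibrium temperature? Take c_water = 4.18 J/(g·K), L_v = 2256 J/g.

Heat gained plus heat lost sum to zero:
condense steam: −19.7·2256 = −44443
  condensate cools 100→T: 19.7·4.18·(T − 100) = 82.35(T − 100)
  water warms: 927.5·4.18·(T − 17.77) = 3876.9(T − 17.77)
3959.3 T = 44443 + 8234.6 + 68893 = 121571
T ≈ 30.71 °C, under the boiling point, so the assumption holds.

T_f ≈ 30.7 °C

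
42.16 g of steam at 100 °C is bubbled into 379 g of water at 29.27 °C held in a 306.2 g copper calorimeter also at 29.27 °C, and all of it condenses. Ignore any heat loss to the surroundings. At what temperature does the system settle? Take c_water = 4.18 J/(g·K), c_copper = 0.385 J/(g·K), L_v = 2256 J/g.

T_f ≈ 86.5 °C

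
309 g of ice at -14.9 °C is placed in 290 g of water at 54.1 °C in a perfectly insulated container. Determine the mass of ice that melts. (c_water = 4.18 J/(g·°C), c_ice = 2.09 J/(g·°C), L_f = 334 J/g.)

m_melted ≈ 168 g

Cooling the water to 0 °C releases 290×4.18×54.1 = 65580 J.
Of that, 309×2.09×14.9 = 9622.6 J goes to bring the ice to 0 °C, leaving 55957 J.
Fully melting the ice requires m_ice L_f = 309×334 = 103206 J.
Since 55957 < 103206 J, not all the ice melts; equilibrium is at 0 °C.
m_melt = 55957 / L_f = 167.5 g.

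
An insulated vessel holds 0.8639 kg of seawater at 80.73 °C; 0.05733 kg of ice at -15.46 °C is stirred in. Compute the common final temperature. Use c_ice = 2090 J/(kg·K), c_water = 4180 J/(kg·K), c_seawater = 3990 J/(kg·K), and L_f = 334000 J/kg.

T_f ≈ 69.8 °C

Let T be the final temperature. ΣQ_i = 0:
ice -15.46→0 °C: 0.05733×2090×15.46 = 1852.4; melt ice: 0.05733×334000 = 19148; warm the meltwater: 239.64 T; seawater: 3447(T − 80.73)
3686.6 T = 278273 − 21001 = 257273
T ≈ 69.79 °C — above 0 °C, consistent with complete melting.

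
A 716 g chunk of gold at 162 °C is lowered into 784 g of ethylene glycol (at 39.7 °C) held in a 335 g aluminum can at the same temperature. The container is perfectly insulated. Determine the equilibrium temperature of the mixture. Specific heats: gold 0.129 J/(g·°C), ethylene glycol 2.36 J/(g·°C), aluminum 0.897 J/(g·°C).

Energy conservation, ΣQ = 0:
716·0.129·(T − 162) + 784·2.36·(T − 39.7) + 335·0.897·(T − 39.7) = 0
2243.1 T = 100347
T ≈ 44.74 °C

T_f ≈ 44.7 °C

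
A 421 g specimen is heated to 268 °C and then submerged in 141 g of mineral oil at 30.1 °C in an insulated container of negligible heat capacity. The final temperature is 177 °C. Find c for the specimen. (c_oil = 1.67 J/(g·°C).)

Energy conservation, ΣQ = 0:
421×c×(177 − 268) + 141×1.67×(177 − 30.1) = 0
-38311 c = -34591
c = -34591/-38311 ≈ 0.9029 J/(g·°C)

c ≈ 0.903 J/(g·°C)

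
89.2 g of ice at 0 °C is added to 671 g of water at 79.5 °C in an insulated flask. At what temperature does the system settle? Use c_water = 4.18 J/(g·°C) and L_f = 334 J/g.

Conservation of energy gives ΣQ = 0:
fusion: m_ice L_f = 89.2×334 = 29793; warm the meltwater: 372.86 T; water cools: 671×4.18×(T − 79.5) = 2804.8(T − 79.5)
3177.6 T = 222980 − 29793 = 193187
T ≈ 60.80 °C (positive, so assuming full melt was valid).

T_f ≈ 60.8 °C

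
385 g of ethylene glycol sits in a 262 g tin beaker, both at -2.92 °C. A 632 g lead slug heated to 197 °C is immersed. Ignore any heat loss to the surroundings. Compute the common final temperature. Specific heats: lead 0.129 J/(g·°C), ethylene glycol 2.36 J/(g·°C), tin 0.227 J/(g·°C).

Let T be the final temperature. ΣQ_i = 0:
632·0.129·(T − 197) + 385·2.36·(T − (-2.92)) + 262·0.227·(T − (-2.92)) = 0
81.53(T − 197) + 908.6(T − (-2.92)) + 59.47(T − (-2.92)) = 0
1049.6 T = 13234
T = 13234 / 1049.6 = 12.6 °C

T_f ≈ 12.6 °C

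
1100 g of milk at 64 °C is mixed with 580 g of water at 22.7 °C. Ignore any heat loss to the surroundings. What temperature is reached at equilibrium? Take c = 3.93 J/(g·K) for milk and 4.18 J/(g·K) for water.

Taking heat into each body as positive, Σ m c ΔT = 0:
1100·3.93·(T − 64) + 580·4.18·(T − 22.7) = 0
4323(T − 64) + 2424.4(T − 22.7) = 0
(4323 + 2424.4) T = 4323·64 + 2424.4·22.7
T ≈ 49.16 °C

T_f ≈ 49.2 °C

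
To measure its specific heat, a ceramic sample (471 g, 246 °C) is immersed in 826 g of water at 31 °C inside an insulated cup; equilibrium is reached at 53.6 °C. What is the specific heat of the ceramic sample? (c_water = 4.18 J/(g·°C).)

c ≈ 0.861 J/(g·°C)

Heat lost by the ceramic sample = heat gained by the water:
471·c·(246 − 53.6) = 826·4.18·(53.6 − 31)
90620 c = 78031  ⇒  c ≈ 0.8611 J/(g·°C)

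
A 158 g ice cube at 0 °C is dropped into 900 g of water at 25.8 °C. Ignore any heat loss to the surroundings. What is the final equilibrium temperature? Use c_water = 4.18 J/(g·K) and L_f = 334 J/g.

Taking heat into each body as positive, Σ m c ΔT = 0:
melt ice: 158·334 = 52772; meltwater 0→T: 158·4.18·T = 660.44 T; water cools: 900·4.18·(T − 25.8) = 3762(T − 25.8)
4422.4 T = 97060 − 52772 = 44288
T ≈ 10.01 °C — above 0 °C, consistent with complete melting.

T_f ≈ 10.0 °C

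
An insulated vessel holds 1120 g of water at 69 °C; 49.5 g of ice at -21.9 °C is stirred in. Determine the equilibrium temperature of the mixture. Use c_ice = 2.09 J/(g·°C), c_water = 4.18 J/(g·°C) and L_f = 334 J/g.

Taking heat into each body as positive, Σ m c ΔT = 0:
warm ice to 0 °C: 49.5×2.09×(0 − (-21.9)) = 2265.7; latent heat to melt: 49.5×334 = 16533; meltwater 0→T: 49.5×4.18×T = 206.91 T; water cools: 1120×4.18×(T − 69) = 4681.6(T − 69)
4888.5 T = 323030 − 18799 = 304232
T ≈ 62.23 °C. Since T > 0 °C, the all-ice-melts assumption holds.

T_f ≈ 62.2 °C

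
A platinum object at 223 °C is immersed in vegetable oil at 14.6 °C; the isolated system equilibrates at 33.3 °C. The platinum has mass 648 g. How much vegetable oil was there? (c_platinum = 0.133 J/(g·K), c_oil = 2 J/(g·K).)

Net heat exchanged in the isolated system is zero:
648×0.133×(33.3 − 223) + m×2×(33.3 − 14.6) = 0
37.4 m = 16349
m = 16349/37.4 ≈ 437.1 g

m ≈ 437 g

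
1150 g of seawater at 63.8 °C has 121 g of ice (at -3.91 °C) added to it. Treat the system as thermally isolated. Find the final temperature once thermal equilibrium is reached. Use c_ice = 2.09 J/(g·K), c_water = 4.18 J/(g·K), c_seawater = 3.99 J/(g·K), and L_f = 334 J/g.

Net heat exchanged in the isolated system is zero:
warm ice to 0 °C: 121×2.09×(0 − (-3.91)) = 988.8
  latent heat to melt: 121×334 = 40414
  warm the meltwater: 505.78 T
  seawater cools: 1150×3.99×(T − 63.8) = 4588.5(T − 63.8)
5094.3 T = 292746 − 41403 = 251344
T ≈ 49.34 °C. Since T > 0 °C, the all-ice-melts assumption holds.

T_f ≈ 49.3 °C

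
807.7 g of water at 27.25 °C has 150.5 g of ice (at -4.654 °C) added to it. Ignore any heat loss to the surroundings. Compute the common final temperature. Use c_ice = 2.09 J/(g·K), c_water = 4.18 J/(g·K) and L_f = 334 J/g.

Taking heat into each body as positive, Σ m c ΔT = 0:
warm ice to 0 °C: 150.5·2.09·(0 − (-4.654)) = 1463.9
  melt ice: 150.5·334 = 50267
  warm the meltwater: 629.09 T
  water: 3376.2(T − 27.25)
4005.3 T = 92001 − 51731 = 40270
T ≈ 10.05 °C — above 0 °C, consistent with complete melting.

T_f ≈ 10.1 °C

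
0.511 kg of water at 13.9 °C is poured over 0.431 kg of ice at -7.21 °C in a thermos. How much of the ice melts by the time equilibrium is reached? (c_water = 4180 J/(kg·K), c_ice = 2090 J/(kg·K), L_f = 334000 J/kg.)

Cooling the water to 0 °C releases 0.511×4180×13.9 = 29690 J.
Of that, 0.431×2090×7.21 = 6494.7 J goes to bring the ice to 0 °C, leaving 23195 J.
To melt every bit of ice: 0.431×334000 = 143954 J.
23195 J < 143954 J, so only part of the ice melts and the system sits at 0 °C.
m_melt = 23195 / L_f = 0.06945 kg.

m_melted ≈ 0.0694 kg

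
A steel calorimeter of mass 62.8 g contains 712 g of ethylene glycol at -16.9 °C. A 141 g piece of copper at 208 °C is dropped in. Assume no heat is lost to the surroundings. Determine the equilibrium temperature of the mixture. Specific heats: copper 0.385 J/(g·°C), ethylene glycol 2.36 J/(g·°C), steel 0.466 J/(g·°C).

T_f ≈ -10.0 °C

Taking heat into each body as positive, Σ m c ΔT = 0:
141·0.385·(T − 208) + 712·2.36·(T − (-16.9)) + 62.8·0.466·(T − (-16.9)) = 0
54.29(T − 208) + 1680.3(T − (-16.9)) + 29.26(T − (-16.9)) = 0
1763.9 T = -17601
T = -17601/1763.9 ≈ -9.98 °C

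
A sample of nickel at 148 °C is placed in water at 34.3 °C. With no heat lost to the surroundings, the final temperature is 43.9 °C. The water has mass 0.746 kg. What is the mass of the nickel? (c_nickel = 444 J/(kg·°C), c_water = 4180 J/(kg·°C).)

Setting the total heat transfer to zero:
m·444·(43.9 − 148) + 0.746·4180·(43.9 − 34.3) = 0
-46220 m = -29935
m = -29935/-46220 ≈ 0.6477 kg

m ≈ 0.648 kg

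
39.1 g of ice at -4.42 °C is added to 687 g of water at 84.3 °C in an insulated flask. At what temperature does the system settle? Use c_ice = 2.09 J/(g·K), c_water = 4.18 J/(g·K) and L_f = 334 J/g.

Setting the total heat transfer to zero:
warm ice to 0 °C: 39.1·2.09·(0 − (-4.42)) = 361.2
  latent heat to melt: 39.1·334 = 13059
  meltwater 0→T: 39.1·4.18·T = 163.44 T
  water cools: 687·4.18·(T − 84.3) = 2871.7(T − 84.3)
3035.1 T = 242081 − 13421 = 228660
T ≈ 75.34 °C. Since T > 0 °C, the all-ice-melts assumption holds.

T_f ≈ 75.3 °C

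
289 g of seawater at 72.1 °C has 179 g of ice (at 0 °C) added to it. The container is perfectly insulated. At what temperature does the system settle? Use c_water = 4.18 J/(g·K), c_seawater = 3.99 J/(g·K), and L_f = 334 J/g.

T_f ≈ 12.3 °C

Energy conservation, ΣQ = 0:
fusion: m_ice L_f = 179×334 = 59786
  meltwater 0→T: 179×4.18×T = 748.22 T
  seawater: 1153.1(T − 72.1)
1901.3 T = 83139 − 59786 = 23353
T ≈ 12.28 °C — above 0 °C, consistent with complete melting.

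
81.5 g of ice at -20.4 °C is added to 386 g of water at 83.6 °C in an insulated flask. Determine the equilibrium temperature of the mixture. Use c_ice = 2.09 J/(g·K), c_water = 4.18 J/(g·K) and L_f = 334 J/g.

Net heat exchanged in the isolated system is zero:
ice -20.4→0 °C: 81.5·2.09·20.4 = 3474.8
  fusion: m_ice L_f = 81.5·334 = 27221
  warm the meltwater: 340.67 T
  water: 1613.5(T − 83.6)
1954.1 T = 134887 − 30696 = 104191
T ≈ 53.32 °C (positive, so assuming full melt was valid).

T_f ≈ 53.3 °C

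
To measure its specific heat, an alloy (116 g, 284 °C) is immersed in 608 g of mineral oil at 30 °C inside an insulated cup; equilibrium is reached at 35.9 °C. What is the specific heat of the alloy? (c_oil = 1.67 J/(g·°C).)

m_s c (T_s − T_f) = m_oil c_oil (T_f − T_0):
116×c×(284 − 35.9) = 608×1.67×(35.9 − 30)
28780 c = 5990.6  ⇒  c ≈ 0.2082 J/(g·°C)

c ≈ 0.208 J/(g·°C)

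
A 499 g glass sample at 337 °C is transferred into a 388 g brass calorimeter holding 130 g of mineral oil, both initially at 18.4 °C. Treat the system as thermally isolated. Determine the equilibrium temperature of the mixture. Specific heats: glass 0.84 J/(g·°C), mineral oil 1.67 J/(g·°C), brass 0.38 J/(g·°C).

Heat gained plus heat lost sum to zero:
499×0.84×(T − 337) + 130×1.67×(T − 18.4) + 388×0.38×(T − 18.4) = 0
783.7 T = 147964
T = 147964/783.7 ≈ 188.80 °C

T_f ≈ 188.8 °C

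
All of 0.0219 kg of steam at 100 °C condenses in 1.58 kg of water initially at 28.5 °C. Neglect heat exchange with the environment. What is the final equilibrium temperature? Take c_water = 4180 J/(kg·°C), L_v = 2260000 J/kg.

T_f ≈ 36.9 °C

Let T be the final temperature. ΣQ_i = 0:
steam→water at 100 °C releases m L_v = 0.0219·2260000 = 49494
  condensed water 100 °C→T: 91.54(T − 100)
  water warms: 1.58·4180·(T − 28.5) = 6604.4(T − 28.5)
6695.9 T = 49494 + 9154.2 + 188225 = 246874
T ≈ 36.87 °C, under the boiling point, so the assumption holds.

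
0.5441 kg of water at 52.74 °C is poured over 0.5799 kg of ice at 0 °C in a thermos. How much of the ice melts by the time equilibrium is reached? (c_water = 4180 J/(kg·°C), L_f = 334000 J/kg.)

m_melted ≈ 0.359 kg

Heat available from the water dropping to 0 °C: 0.5441×4180×52.74 = 119949 J.
Melting all 0.5799 kg of ice would need 0.5799×334000 = 193687 J.
That's not enough to melt it all — equilibrium is at 0 °C with ice remaining.
m_melt = 119949 / L_f = 0.3591 kg.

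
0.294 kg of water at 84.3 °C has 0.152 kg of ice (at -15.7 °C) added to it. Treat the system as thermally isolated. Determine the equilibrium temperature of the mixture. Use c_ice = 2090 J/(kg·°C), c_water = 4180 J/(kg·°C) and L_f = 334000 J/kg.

T_f ≈ 25.7 °C

Setting the total heat transfer to zero:
warm ice to 0 °C: 0.152×2090×(0 − (-15.7)) = 4987.6; melt ice: 0.152×334000 = 50768; meltwater 0→T: 0.152×4180×T = 635.36 T; water: 1228.9(T − 84.3)
1864.3 T = 103598 − 55756 = 47842
T ≈ 25.66 °C — above 0 °C, consistent with complete melting.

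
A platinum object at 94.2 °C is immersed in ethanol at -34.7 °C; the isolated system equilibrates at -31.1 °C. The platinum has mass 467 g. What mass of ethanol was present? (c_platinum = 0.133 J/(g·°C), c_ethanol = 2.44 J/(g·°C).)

m ≈ 886 g

Taking heat into each body as positive, Σ m c ΔT = 0:
467·0.133·(-31.1 − 94.2) + m·2.44·(-31.1 − (-34.7)) = 0
8.784 m = 7782.5
m = 7782.5/8.784 ≈ 886 g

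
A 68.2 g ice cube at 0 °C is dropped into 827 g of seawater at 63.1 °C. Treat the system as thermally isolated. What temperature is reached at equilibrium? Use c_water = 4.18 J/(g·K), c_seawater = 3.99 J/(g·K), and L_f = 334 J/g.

Net heat exchanged in the isolated system is zero:
melt ice: 68.2·334 = 22779
  meltwater 0→T: 68.2·4.18·T = 285.08 T
  seawater cools: 827·3.99·(T − 63.1) = 3299.7(T − 63.1)
3584.8 T = 208213 − 22779 = 185434
T ≈ 51.73 °C. Since T > 0 °C, the all-ice-melts assumption holds.

T_f ≈ 51.7 °C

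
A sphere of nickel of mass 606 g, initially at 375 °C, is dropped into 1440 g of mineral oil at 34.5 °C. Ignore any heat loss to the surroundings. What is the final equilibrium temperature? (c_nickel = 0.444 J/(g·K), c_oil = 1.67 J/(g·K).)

T_f ≈ 68.8 °C

Energy conservation, ΣQ = 0:
606×0.444×(T − 375) + 1440×1.67×(T − 34.5) = 0
269.06(T − 375) + 2404.8(T − 34.5) = 0
2673.9 T = 183865
T = 183865 / 2673.9 = 68.8 °C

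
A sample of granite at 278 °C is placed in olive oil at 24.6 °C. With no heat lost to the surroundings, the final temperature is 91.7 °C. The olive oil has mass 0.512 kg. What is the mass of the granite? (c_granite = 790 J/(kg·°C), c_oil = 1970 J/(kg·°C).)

m ≈ 0.46 kg

|Q_granite| = |Q_oil|:
m·790·(278 − 91.7) = 0.512·1970·(91.7 − 24.6)
147177 m = 67680  ⇒  m ≈ 0.4599 kg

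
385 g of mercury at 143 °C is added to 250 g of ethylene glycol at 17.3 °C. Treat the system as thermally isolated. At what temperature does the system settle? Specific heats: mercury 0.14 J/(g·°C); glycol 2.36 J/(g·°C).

T_f ≈ 27.8 °C

Set heat shed by the hot body equal to heat absorbed by the cold body:
385×0.14×(143 − T) = 250×2.36×(T − 17.3)
53.9(143 − T) = 590(T − 17.3)
643.9 T = 17915  ⇒  T ≈ 27.82 °C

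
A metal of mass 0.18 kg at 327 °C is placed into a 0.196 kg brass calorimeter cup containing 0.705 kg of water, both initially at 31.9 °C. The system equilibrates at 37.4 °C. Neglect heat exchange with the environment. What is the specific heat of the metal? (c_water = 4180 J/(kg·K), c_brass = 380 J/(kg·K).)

Energy conservation, ΣQ = 0:
0.18×c×(37.4 − 327) + 0.705×4180×(37.4 − 31.9) + 0.196×380×(37.4 − 31.9) = 0
-52.13 c = -16618
c = -16618/-52.13 ≈ 318.8 J/(kg·K)

c ≈ 319 J/(kg·K)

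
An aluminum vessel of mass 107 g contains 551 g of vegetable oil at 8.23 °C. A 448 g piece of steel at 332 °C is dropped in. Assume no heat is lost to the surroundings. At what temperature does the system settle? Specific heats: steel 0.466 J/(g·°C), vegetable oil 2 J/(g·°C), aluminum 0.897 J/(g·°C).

T_f ≈ 56.3 °C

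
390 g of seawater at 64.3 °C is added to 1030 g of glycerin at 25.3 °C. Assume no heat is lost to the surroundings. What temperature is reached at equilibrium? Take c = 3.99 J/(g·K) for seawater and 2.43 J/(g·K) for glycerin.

T_f ≈ 40.3 °C

Setting the total heat transfer to zero:
390×3.99×(T − 64.3) + 1030×2.43×(T − 25.3) = 0
1556.1(T − 64.3) + 2502.9(T − 25.3) = 0
(1556.1 + 2502.9) T = 1556.1×64.3 + 2502.9×25.3
T = 163381/4059 ≈ 40.25 °C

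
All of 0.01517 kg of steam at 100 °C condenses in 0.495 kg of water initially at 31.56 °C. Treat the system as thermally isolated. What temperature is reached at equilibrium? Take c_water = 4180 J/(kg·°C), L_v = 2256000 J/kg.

Let T be the final temperature. ΣQ_i = 0:
latent heat released on condensation: 0.01517·2256000 = 34224; condensed water 100 °C→T: 63.41(T − 100); original water: 2069.1(T − 31.56)
2132.5 T = 34224 + 6341.1 + 65301 = 105865
T ≈ 49.64 °C, under the boiling point, so the assumption holds.

T_f ≈ 49.6 °C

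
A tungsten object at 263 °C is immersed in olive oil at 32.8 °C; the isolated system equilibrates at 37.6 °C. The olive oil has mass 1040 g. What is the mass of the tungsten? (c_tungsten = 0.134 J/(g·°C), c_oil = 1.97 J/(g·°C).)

m ≈ 326 g

Heat lost by the tungsten = heat gained by the oil:
m×0.134×(263 − 37.6) = 1040×1.97×(37.6 − 32.8)
30.2 m = 9834.2  ⇒  m ≈ 325.6 g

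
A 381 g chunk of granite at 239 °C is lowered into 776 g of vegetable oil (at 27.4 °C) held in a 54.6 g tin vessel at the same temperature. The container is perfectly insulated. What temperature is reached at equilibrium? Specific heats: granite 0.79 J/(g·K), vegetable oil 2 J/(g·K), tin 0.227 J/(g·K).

T_f ≈ 61.5 °C

T_f = Σ m_i c_i T_i / Σ m_i c_i:
T_f = (300.99*239 + 1552*27.4 + 12.39*27.4) / (300.99 + 1552 + 12.39)
    = 114801 / 1865.4 ≈ 61.54 °C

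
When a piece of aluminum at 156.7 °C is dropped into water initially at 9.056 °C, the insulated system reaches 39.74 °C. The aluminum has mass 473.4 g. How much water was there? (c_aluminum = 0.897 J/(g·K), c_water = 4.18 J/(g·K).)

m ≈ 387 g

|Q_aluminum| = |Q_water|:
473.4×0.897×(156.7 − 39.74) = m×4.18×(39.74 − 9.056)
128.26 m = 49666  ⇒  m ≈ 387.2 g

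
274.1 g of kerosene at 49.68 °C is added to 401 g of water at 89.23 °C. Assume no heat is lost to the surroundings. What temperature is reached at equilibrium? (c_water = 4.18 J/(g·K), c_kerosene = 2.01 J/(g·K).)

T_f ≈ 79.4 °C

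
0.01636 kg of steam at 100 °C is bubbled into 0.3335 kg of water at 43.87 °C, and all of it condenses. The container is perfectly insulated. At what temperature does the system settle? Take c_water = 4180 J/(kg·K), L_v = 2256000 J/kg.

T_f ≈ 71.7 °C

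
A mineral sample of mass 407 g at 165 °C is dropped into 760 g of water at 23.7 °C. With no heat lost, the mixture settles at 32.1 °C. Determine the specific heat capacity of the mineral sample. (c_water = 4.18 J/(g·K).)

c ≈ 0.493 J/(g·K)

m_s c (T_s − T_f) = m_water c_water (T_f − T_0):
407·c·(165 − 32.1) = 760·4.18·(32.1 − 23.7)
54090 c = 26685  ⇒  c ≈ 0.4933 J/(g·K)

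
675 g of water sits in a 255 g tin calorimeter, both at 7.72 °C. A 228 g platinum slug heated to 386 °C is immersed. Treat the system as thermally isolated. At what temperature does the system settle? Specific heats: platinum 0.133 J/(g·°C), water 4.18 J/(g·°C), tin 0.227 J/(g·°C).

T_f ≈ 11.7 °C

Setting the total heat transfer to zero:
228·0.133·(T − 386) + 675·4.18·(T − 7.72) + 255·0.227·(T − 7.72) = 0
30.32(T − 386) + 2821.5(T − 7.72) + 57.89(T − 7.72) = 0
2909.7 T = 33934
T ≈ 11.66 °C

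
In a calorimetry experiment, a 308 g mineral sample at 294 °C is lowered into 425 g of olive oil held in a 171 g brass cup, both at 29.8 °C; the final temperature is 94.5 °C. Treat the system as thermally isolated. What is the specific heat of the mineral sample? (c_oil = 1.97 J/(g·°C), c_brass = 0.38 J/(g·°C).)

Let T be the final temperature. ΣQ_i = 0:
308·c·(94.5 − 294) + 425·1.97·(94.5 − 29.8) + 171·0.38·(94.5 − 29.8) = 0
-61446 c = -58374
c = -58374/-61446 ≈ 0.95 J/(g·°C)

c ≈ 0.95 J/(g·°C)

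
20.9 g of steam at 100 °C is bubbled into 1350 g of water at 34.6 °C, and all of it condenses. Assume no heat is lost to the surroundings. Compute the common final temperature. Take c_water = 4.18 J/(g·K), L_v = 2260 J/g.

T_f ≈ 43.8 °C

Let T be the final temperature. ΣQ_i = 0:
latent heat released on condensation: 20.9×2260 = 47234
  condensate cools 100→T: 20.9×4.18×(T − 100) = 87.36(T − 100)
  original water: 5643(T − 34.6)
5730.4 T = 47234 + 8736.2 + 195248 = 251218
T ≈ 43.84 °C, under the boiling point, so the assumption holds.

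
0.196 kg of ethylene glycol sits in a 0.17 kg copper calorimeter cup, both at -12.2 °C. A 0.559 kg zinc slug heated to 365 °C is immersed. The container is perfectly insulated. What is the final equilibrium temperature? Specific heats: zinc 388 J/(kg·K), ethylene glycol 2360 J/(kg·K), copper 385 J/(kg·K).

Net heat exchanged in the isolated system is zero:
0.559*388*(T − 365) + 0.196*2360*(T − (-12.2)) + 0.17*385*(T − (-12.2)) = 0
216.89(T − 365) + 462.56(T − (-12.2)) + 65.45(T − (-12.2)) = 0
744.9 T = 72724
T = 72724/744.9 ≈ 97.63 °C

T_f ≈ 97.6 °C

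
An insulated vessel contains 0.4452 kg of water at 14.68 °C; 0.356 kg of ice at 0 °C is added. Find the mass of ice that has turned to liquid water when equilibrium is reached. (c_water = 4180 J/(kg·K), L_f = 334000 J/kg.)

m_melted ≈ 0.0818 kg

Heat available from the water dropping to 0 °C: 0.4452×4180×14.68 = 27319 J.
Fully melting the ice requires m_ice L_f = 0.356×334000 = 118904 J.
Since 27319 < 118904 J, not all the ice melts; equilibrium is at 0 °C.
m_melt = 27319 / L_f = 0.08179 kg.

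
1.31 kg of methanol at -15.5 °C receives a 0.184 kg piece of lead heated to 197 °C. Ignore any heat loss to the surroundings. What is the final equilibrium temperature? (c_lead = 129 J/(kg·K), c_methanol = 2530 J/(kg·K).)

T_f ≈ -14.0 °C

Heat lost by the lead equals heat gained by the methanol:
0.184*129*(197 − T) = 1.31*2530*(T − (-15.5))
23.74(197 − T) = 3314.3(T − (-15.5))
3338 T = -46696  ⇒  T ≈ -13.99 °C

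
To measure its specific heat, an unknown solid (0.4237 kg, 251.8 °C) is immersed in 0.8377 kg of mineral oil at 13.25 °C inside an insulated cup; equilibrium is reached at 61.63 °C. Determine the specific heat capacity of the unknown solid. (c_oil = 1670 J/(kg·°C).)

Heat lost by the unknown solid = heat gained by the oil:
0.4237×c×(251.8 − 61.63) = 0.8377×1670×(61.63 − 13.25)
80.58 c = 67682  ⇒  c ≈ 840 J/(kg·°C)

c ≈ 840 J/(kg·°C)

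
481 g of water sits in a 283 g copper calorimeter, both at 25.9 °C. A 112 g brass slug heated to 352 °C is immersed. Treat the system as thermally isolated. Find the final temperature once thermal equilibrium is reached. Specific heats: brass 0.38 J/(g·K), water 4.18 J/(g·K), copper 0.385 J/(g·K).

T_f ≈ 32.3 °C

Heat gained plus heat lost sum to zero:
112×0.38×(T − 352) + 481×4.18×(T − 25.9) + 283×0.385×(T − 25.9) = 0
42.56(T − 352) + 2010.6(T − 25.9) + 108.95(T − 25.9) = 0
(42.56 + 2010.6 + 108.95) T = 42.56×352 + 2010.6×25.9 + 108.95×25.9
T ≈ 32.32 °C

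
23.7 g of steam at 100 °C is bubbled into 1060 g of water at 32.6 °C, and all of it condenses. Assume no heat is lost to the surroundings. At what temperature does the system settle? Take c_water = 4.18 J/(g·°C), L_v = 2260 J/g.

Energy balance with sensible and latent terms:
steam→water at 100 °C releases m L_v = 23.7·2260 = 53562
  condensed water 100 °C→T: 99.07(T − 100)
  water warms: 1060·4.18·(T − 32.6) = 4430.8(T − 32.6)
4529.9 T = 53562 + 9906.6 + 144444 = 207913
T ≈ 45.90 °C (< 100 °C, so full condensation is consistent).

T_f ≈ 45.9 °C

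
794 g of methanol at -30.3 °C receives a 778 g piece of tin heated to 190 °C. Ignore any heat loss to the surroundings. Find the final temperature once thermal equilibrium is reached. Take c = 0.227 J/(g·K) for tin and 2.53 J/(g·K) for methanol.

Let T be the final temperature. ΣQ_i = 0:
778*0.227*(T − 190) + 794*2.53*(T − (-30.3)) = 0
176.61(T − 190) + 2008.8(T − (-30.3)) = 0
2185.4 T = -27312
T = -27312/2185.4 ≈ -12.50 °C

T_f ≈ -12.5 °C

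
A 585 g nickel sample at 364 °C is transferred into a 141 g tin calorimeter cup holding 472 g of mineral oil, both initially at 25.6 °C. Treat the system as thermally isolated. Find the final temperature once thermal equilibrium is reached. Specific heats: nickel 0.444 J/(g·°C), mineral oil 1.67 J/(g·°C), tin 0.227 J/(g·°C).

T_f is the heat-capacity-weighted average of the initial temperatures:
T_f = (259.74*364 + 788.24*25.6 + 32.01*25.6) / (259.74 + 788.24 + 32.01)
    = 115544 / 1080 ≈ 106.99 °C

T_f ≈ 107.0 °C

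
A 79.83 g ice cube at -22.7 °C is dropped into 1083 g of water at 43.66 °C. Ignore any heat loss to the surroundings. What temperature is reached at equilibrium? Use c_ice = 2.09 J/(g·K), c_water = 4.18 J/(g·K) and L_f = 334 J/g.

T_f ≈ 34.4 °C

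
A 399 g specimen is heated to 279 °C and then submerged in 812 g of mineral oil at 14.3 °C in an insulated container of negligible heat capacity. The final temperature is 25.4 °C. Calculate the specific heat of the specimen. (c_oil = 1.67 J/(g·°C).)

Let T be the final temperature. ΣQ_i = 0:
399·c·(25.4 − 279) + 812·1.67·(25.4 − 14.3) = 0
-101186 c = -15052
c = -15052/-101186 ≈ 0.1488 J/(g·°C)

c ≈ 0.149 J/(g·°C)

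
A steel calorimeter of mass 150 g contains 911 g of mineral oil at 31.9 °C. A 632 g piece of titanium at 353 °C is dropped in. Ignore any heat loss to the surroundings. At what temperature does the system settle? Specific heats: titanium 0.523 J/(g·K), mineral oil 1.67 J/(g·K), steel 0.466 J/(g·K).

T_f ≈ 87.1 °C

T_f is the heat-capacity-weighted average of the initial temperatures:
T_f = (330.54*353 + 1521.4*31.9 + 69.9*31.9) / (330.54 + 1521.4 + 69.9)
    = 167441 / 1921.8 ≈ 87.13 °C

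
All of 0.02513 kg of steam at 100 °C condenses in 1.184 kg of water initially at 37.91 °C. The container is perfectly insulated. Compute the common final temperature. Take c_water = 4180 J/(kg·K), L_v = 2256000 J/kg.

Setting the total heat transfer to zero:
condense steam: −0.02513×2256000 = −56693
  condensate cools 100→T: 0.02513×4180×(T − 100) = 105.04(T − 100)
  water warms: 1.184×4180×(T − 37.91) = 4949.1(T − 37.91)
5054.2 T = 56693 + 10504 + 187621 = 254819
T ≈ 50.42 °C, under the boiling point, so the assumption holds.

T_f ≈ 50.4 °C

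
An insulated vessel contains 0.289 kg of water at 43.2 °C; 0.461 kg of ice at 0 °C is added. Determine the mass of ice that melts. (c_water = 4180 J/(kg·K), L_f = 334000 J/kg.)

Heat available from the water dropping to 0 °C: 0.289×4180×43.2 = 52186 J.
To melt every bit of ice: 0.461×334000 = 153974 J.
Since 52186 < 153974 J, not all the ice melts; equilibrium is at 0 °C.
m_melt = 52186 / L_f = 0.1562 kg.

m_melted ≈ 0.156 kg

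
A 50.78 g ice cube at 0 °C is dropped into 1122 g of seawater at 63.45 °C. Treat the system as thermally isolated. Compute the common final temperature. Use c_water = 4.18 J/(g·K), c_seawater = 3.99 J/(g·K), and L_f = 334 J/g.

Energy conservation, ΣQ = 0:
melt ice: 50.78·334 = 16961; warm the meltwater: 212.26 T; seawater cools: 1122·3.99·(T − 63.45) = 4476.8(T − 63.45)
4689 T = 284052 − 16961 = 267091
T ≈ 56.96 °C. Since T > 0 °C, the all-ice-melts assumption holds.

T_f ≈ 57.0 °C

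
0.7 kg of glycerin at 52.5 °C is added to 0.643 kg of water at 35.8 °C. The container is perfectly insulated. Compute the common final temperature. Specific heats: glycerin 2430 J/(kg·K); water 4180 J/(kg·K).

Set heat shed by the hot body equal to heat absorbed by the cold body:
0.7·2430·(52.5 − T) = 0.643·4180·(T − 35.8)
1701(52.5 − T) = 2687.7(T − 35.8)
4388.7 T = 185524  ⇒  T ≈ 42.27 °C

T_f ≈ 42.3 °C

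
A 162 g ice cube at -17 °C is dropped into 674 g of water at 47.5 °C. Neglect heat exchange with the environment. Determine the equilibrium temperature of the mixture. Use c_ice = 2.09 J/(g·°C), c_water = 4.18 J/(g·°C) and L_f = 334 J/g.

Taking heat into each body as positive, Σ m c ΔT = 0:
ice -17→0 °C: 162·2.09·17 = 5755.9; latent heat to melt: 162·334 = 54108; warm the meltwater: 677.16 T; water: 2817.3(T − 47.5)
3494.5 T = 133823 − 59864 = 73959
T ≈ 21.16 °C — above 0 °C, consistent with complete melting.

T_f ≈ 21.2 °C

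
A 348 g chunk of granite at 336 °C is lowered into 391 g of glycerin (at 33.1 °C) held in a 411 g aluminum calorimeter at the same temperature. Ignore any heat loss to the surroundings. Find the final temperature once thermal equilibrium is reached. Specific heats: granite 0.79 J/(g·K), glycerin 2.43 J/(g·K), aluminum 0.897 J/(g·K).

Heat gained plus heat lost sum to zero:
348×0.79×(T − 336) + 391×2.43×(T − 33.1) + 411×0.897×(T − 33.1) = 0
274.92(T − 336) + 950.13(T − 33.1) + 368.67(T − 33.1) = 0
1593.7 T = 136025
T ≈ 85.35 °C

T_f ≈ 85.4 °C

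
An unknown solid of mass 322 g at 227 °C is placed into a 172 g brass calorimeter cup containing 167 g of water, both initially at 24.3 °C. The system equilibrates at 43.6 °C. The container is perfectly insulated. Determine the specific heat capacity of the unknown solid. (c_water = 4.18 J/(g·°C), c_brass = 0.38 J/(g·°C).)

c ≈ 0.249 J/(g·°C)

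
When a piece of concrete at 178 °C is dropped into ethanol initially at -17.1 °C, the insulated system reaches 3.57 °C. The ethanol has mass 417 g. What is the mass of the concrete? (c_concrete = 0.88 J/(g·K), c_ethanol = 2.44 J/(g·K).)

|Q_concrete| = |Q_ethanol|:
m·0.88·(178 − 3.57) = 417·2.44·(3.57 − (-17.1))
153.5 m = 21031  ⇒  m ≈ 137 g

m ≈ 137 g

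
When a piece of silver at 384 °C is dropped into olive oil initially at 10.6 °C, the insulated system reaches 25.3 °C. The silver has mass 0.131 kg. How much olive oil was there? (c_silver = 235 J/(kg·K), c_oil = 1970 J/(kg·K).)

Let T be the final temperature. ΣQ_i = 0:
0.131×235×(25.3 − 384) + m×1970×(25.3 − 10.6) = 0
28959 m = 11043
m = 11043/28959 ≈ 0.3813 kg

m ≈ 0.381 kg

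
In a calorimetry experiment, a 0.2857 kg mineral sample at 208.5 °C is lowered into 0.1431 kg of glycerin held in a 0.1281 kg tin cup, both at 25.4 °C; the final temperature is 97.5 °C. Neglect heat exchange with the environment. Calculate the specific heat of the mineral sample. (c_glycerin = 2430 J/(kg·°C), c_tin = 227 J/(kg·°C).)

c ≈ 857 J/(kg·°C)

Energy conservation, ΣQ = 0:
0.2857·c·(97.5 − 208.5) + 0.1431·2430·(97.5 − 25.4) + 0.1281·227·(97.5 − 25.4) = 0
-31.71 c = -27168
c = -27168/-31.71 ≈ 856.7 J/(kg·°C)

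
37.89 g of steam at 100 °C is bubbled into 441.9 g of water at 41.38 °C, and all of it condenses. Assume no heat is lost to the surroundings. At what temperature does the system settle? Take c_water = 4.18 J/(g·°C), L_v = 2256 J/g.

T_f ≈ 88.6 °C

Taking heat into each body as positive, Σ m c ΔT = 0:
latent heat released on condensation: 37.89×2256 = 85480; condensed water 100 °C→T: 158.38(T − 100); original water: 1847.1(T − 41.38)
2005.5 T = 85480 + 15838 + 76435 = 177753
T ≈ 88.63 °C (< 100 °C, so full condensation is consistent).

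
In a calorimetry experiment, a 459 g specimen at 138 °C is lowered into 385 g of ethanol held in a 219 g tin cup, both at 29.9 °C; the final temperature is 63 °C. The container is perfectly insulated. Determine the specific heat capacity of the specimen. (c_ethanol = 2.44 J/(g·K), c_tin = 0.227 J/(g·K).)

c ≈ 0.951 J/(g·K)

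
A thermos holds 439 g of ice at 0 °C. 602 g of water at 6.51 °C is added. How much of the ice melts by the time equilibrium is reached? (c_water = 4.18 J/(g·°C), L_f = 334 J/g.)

m_melted ≈ 49 g

Heat available from the water dropping to 0 °C: 602×4.18×6.51 = 16382 J.
Fully melting the ice requires m_ice L_f = 439×334 = 146626 J.
That's not enough to melt it all — equilibrium is at 0 °C with ice remaining.
Mass melted = 16382/334 ≈ 49.05 g.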